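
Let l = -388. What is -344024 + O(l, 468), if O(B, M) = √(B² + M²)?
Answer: -344024 + 4*√23098 ≈ -3.4342e+5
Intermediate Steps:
-344024 + O(l, 468) = -344024 + √((-388)² + 468²) = -344024 + √(150544 + 219024) = -344024 + √369568 = -344024 + 4*√23098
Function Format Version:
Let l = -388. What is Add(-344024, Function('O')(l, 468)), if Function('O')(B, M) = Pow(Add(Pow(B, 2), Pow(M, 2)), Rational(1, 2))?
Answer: Add(-344024, Mul(4, Pow(23098, Rational(1, 2)))) ≈ -3.4342e+5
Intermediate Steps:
Add(-344024, Function('O')(l, 468)) = Add(-344024, Pow(Add(Pow(-388, 2), Pow(468, 2)), Rational(1, 2))) = Add(-344024, Pow(Add(150544, 219024), Rational(1, 2))) = Add(-344024, Pow(369568, Rational(1, 2))) = Add(-344024, Mul(4, Pow(23098, Rational(1, 2))))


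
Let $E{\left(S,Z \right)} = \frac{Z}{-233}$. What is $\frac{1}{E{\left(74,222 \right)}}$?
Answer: $- \frac{233}{222} \approx -1.0495$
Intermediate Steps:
$E{\left(S,Z \right)} = - \frac{Z}{233}$ ($E{\left(S,Z \right)} = Z \left(- \frac{1}{233}\right) = - \frac{Z}{233}$)
$\frac{1}{E{\left(74,222 \right)}} = \frac{1}{\left(- \frac{1}{233}\right) 222} = \frac{1}{- \frac{222}{233}} = - \frac{233}{222}$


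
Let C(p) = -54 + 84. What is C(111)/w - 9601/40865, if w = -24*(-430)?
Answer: -3261879/14057560 ≈ -0.23204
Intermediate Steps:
C(p) = 30
w = 10320
C(111)/w - 9601/40865 = 30/10320 - 9601/40865 = 30*(1/10320) - 9601*1/40865 = 1/344 - 9601/40865 = -3261879/14057560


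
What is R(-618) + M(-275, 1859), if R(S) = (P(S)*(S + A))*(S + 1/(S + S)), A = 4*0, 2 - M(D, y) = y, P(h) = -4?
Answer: -1529555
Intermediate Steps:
M(D, y) = 2 - y
A = 0
R(S) = -4*S*(S + 1/(2*S)) (R(S) = (-4*(S + 0))*(S + 1/(S + S)) = (-4*S)*(S + 1/(2*S)) = -4*S*(S + 1/(2*S)))
R(-618) + M(-275, 1859) = (-2 - 4*(-618)²) + (2 - 1*1859) = (-2 - 4*381924) + (2 - 1859) = (-2 - 1527696) - 1857 = -1527698 - 1857 = -1529555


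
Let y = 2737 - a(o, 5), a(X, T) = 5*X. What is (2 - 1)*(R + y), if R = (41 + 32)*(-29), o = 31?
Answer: 465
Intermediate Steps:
R = -2117 (R = 73*(-29) = -2117)
y = 2582 (y = 2737 - 5*31 = 2737 - 1*155 = 2737 - 155 = 2582)
(2 - 1)*(R + y) = (2 - 1)*(-2117 + 2582) = 1*465 = 465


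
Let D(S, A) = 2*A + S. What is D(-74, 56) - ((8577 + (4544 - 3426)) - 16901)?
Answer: 7244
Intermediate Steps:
D(S, A) = S + 2*A
D(-74, 56) - ((8577 + (4544 - 3426)) - 16901) = (-74 + 2*56) - ((8577 + (4544 - 3426)) - 16901) = (-74 + 112) - ((8577 + 1118) - 16901) = 38 - (9695 - 16901) = 38 - 1*(-7206) = 38 + 7206 = 7244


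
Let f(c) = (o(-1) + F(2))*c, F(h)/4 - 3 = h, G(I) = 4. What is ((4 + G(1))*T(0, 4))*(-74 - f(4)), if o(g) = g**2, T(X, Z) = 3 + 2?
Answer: -6320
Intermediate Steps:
T(X, Z) = 5
F(h) = 12 + 4*h
f(c) = 21*c (f(c) = ((-1)**2 + (12 + 4*2))*c = (1 + (12 + 8))*c = (1 + 20)*c = 21*c)
((4 + G(1))*T(0, 4))*(-74 - f(4)) = ((4 + 4)*5)*(-74 - 21*4) = (8*5)*(-74 - 1*84) = 40*(-74 - 84) = 40*(-158) = -6320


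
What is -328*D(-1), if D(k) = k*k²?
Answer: 328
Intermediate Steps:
D(k) = k³
-328*D(-1) = -328*(-1)³ = -328*(-1) = 328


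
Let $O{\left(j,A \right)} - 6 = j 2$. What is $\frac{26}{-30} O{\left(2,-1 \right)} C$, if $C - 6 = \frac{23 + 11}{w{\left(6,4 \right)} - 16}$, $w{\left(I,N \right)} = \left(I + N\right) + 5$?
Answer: $\frac{728}{3} \approx 242.67$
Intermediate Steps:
$O{\left(j,A \right)} = 6 + 2 j$ ($O{\left(j,A \right)} = 6 + j 2 = 6 + 2 j$)
$w{\left(I,N \right)} = 5 + I + N$
$C = -28$ ($C = 6 + \frac{23 + 11}{\left(5 + 6 + 4\right) - 16} = 6 + \frac{34}{15 - 16} = 6 + \frac{34}{-1} = 6 + 34 \left(-1\right) = 6 - 34 = -28$)
$\frac{26}{-30} O{\left(2,-1 \right)} C = \frac{26}{-30} \left(6 + 2 \cdot 2\right) \left(-28\right) = 26 \left(- \frac{1}{30}\right) \left(6 + 4\right) \left(-28\right) = \left(- \frac{13}{15}\right) 10 \left(-28\right) = \left(- \frac{26}{3}\right) \left(-28\right) = \frac{728}{3}$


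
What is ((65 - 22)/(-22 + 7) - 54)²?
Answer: 727609/225 ≈ 3233.8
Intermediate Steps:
((65 - 22)/(-22 + 7) - 54)² = (43/(-15) - 54)² = (43*(-1/15) - 54)² = (-43/15 - 54)² = (-853/15)² = 727609/225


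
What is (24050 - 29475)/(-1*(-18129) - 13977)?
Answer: -5425/4152 ≈ -1.3066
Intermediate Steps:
(24050 - 29475)/(-1*(-18129) - 13977) = -5425/(18129 - 13977) = -5425/4152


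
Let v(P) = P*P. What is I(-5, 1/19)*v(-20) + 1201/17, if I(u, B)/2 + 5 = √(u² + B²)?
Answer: -66799/17 + 800*√9026/19 ≈ 70.869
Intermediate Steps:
I(u, B) = -10 + 2*√(B² + u²) (I(u, B) = -10 + 2*√(u² + B²) = -10 + 2*√(B² + u²))
v(P) = P²
I(-5, 1/19)*v(-20) + 1201/17 = (-10 + 2*√((1/19)² + (-5)²))*(-20)² + 1201/17 = (-10 + 2*√((1/19)² + 25))*400 + 1201*(1/17) = (-10 + 2*√(1/361 + 25))*400 + 1201/17 = (-10 + 2*√(9026/361))*400 + 1201/17 = (-10 + 2*(√9026/19))*400 + 1201/17 = (-10 + 2*√9026/19)*400 + 1201/17 = (-4000 + 800*√9026/19) + 1201/17 = -66799/17 + 800*√9026/19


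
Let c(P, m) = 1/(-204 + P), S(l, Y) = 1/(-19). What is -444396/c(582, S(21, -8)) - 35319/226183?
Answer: -37994602172223/226183 ≈ -1.6798e+8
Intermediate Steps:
S(l, Y) = -1/19 (S(l, Y) = 1*(-1/19) = -1/19)
-444396/c(582, S(21, -8)) - 35319/226183 = -444396/(1/(-204 + 582)) - 35319/226183 = -444396/(1/378) - 35319*1/226183 = -444396/1/378 - 35319/226183 = -444396*378 - 35319/226183 = -167981688 - 35319/226183 = -37994602172223/226183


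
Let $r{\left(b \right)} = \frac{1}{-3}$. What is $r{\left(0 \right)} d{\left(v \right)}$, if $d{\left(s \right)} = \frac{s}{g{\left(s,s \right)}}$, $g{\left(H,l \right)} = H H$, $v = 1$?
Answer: $- \frac{1}{3} \approx -0.33333$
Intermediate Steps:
$g{\left(H,l \right)} = H^{2}$
$r{\left(b \right)} = - \frac{1}{3}$
$d{\left(s \right)} = \frac{1}{s}$ ($d{\left(s \right)} = \frac{s}{s^{2}} = \frac{1}{s}$)
$r{\left(0 \right)} d{\left(v \right)} = - \frac{1}{3 \cdot 1} = \left(- \frac{1}{3}\right) 1 = - \frac{1}{3}$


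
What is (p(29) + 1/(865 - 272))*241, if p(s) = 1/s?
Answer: 149902/17197 ≈ 8.7168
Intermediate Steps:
p(s) = 1/s
(p(29) + 1/(865 - 272))*241 = (1/29 + 1/(865 - 272))*241 = (1/29 + 1/593)*241 = (622/17197)*241 = 149902/17197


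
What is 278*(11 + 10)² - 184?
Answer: 122414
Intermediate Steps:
278*(11 + 10)² - 184 = 278*21² - 184 = 278*441 - 184 = 122598 - 184 = 122414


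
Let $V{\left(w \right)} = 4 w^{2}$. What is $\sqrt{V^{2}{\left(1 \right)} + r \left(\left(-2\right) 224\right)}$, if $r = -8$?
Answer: $60$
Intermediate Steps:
$\sqrt{V^{2}{\left(1 \right)} + r \left(\left(-2\right) 224\right)} = \sqrt{\left(4 \cdot 1^{2}\right)^{2} - 8 \left(\left(-2\right) 224\right)} = \sqrt{\left(4 \cdot 1\right)^{2} - -3584} = \sqrt{4^{2} + 3584} = \sqrt{16 + 3584} = \sqrt{3600} = 60$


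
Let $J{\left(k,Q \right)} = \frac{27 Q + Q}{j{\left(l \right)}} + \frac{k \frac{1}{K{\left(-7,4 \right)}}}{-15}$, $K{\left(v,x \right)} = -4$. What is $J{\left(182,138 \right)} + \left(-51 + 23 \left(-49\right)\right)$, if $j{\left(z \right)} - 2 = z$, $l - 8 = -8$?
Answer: $\frac{22711}{30} \approx 757.03$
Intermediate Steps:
$l = 0$ ($l = 8 - 8 = 0$)
$j{\left(z \right)} = 2 + z$
$J{\left(k,Q \right)} = 14 Q + \frac{k}{60}$ ($J{\left(k,Q \right)} = \frac{27 Q + Q}{2 + 0} + \frac{k \frac{1}{-4}}{-15} = \frac{28 Q}{2} + k \left(- \frac{1}{4}\right) \left(- \frac{1}{15}\right) = 28 Q \frac{1}{2} + - \frac{k}{4} \left(- \frac{1}{15}\right) = 14 Q + \frac{k}{60}$)
$J{\left(182,138 \right)} + \left(-51 + 23 \left(-49\right)\right) = \left(14 \cdot 138 + \frac{1}{60} \cdot 182\right) + \left(-51 + 23 \left(-49\right)\right) = \left(1932 + \frac{91}{30}\right) - 1178 = \frac{58051}{30} - 1178 = \frac{22711}{30}$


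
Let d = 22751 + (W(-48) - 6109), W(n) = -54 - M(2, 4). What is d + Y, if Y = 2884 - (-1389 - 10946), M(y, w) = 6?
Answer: 31801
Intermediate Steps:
W(n) = -60 (W(n) = -54 - 1*6 = -54 - 6 = -60)
Y = 15219 (Y = 2884 - 1*(-12335) = 2884 + 12335 = 15219)
d = 16582 (d = 22751 + (-60 - 6109) = 22751 - 6169 = 16582)
d + Y = 16582 + 15219 = 31801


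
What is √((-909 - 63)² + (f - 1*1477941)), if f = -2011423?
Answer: 2*I*√636145 ≈ 1595.2*I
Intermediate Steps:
√((-909 - 63)² + (f - 1*1477941)) = √((-909 - 63)² + (-2011423 - 1*1477941)) = √((-972)² + (-2011423 - 1477941)) = √(944784 - 3489364) = √(-2544580) = 2*I*√636145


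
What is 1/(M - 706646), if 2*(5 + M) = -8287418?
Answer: -1/4850360 ≈ -2.0617e-7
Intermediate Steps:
M = -4143714 (M = -5 + (1/2)*(-8287418) = -5 - 4143709 = -4143714)
1/(M - 706646) = 1/(-4143714 - 706646) = 1/(-4850360) = -1/4850360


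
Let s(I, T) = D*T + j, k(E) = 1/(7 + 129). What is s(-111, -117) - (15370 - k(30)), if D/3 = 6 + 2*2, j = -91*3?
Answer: -2604807/136 ≈ -19153.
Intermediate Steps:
j = -273
k(E) = 1/136
D = 30 (D = 3*(6 + 2*2) = 3*(6 + 4) = 3*10 = 30)
s(I, T) = -273 + 30*T (s(I, T) = 30*T - 273 = -273 + 30*T)
s(-111, -117) - (15370 - k(30)) = (-273 + 30*(-117)) - (15370 - 1*1/136) = (-273 - 3510) - (15370 - 1/136) = -3783 - 1*2090319/136 = -3783 - 2090319/136 = -2604807/136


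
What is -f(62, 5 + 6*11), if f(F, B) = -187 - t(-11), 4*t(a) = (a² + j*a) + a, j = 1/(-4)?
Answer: 3443/16 ≈ 215.19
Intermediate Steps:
j = -¼ ≈ -0.25000
t(a) = a²/4 + 3*a/16 (t(a) = ((a² - a/4) + a)/4 = (a² + 3*a/4)/4 = a²/4 + 3*a/16)
f(F, B) = -3443/16 (f(F, B) = -187 - (-11)*(3 + 4*(-11))/16 = -187 - (-11)*(3 - 44)/16 = -187 - (-11)*(-41)/16 = -187 - 1*451/16 = -187 - 451/16 = -3443/16)
-f(62, 5 + 6*11) = -1*(-3443/16) = 3443/16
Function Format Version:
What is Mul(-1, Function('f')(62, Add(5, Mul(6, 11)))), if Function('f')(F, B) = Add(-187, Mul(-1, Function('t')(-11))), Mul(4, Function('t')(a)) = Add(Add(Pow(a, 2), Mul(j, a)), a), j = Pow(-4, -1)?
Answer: Rational(3443, 16) ≈ 215.19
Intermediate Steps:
j = Rational(-1, 4) ≈ -0.25000
Function('t')(a) = Add(Mul(Rational(1, 4), Pow(a, 2)), Mul(Rational(3, 16), a)) (Function('t')(a) = Mul(Rational(1, 4), Add(Add(Pow(a, 2), Mul(Rational(-1, 4), a)), a)) = Mul(Rational(1, 4), Add(Pow(a, 2), Mul(Rational(3, 4), a))) = Add(Mul(Rational(1, 4), Pow(a, 2)), Mul(Rational(3, 16), a)))
Function('f')(F, B) = Rational(-3443, 16) (Function('f')(F, B) = Add(-187, Mul(-1, Mul(Rational(1, 16), -11, Add(3, Mul(4, -11))))) = Add(-187, Mul(-1, Mul(Rational(1, 16), -11, Add(3, -44)))) = Add(-187, Mul(-1, Mul(Rational(1, 16), -11, -41))) = Add(-187, Mul(-1, Rational(451, 16))) = Add(-187, Rational(-451, 16)) = Rational(-3443, 16))
Mul(-1, Function('f')(62, Add(5, Mul(6, 11)))) = Mul(-1, Rational(-3443, 16)) = Rational(3443, 16)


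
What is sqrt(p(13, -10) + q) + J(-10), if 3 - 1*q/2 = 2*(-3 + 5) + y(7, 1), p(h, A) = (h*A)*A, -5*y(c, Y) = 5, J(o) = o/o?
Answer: 1 + 10*sqrt(13) ≈ 37.056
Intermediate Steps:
J(o) = 1
y(c, Y) = -1 (y(c, Y) = -1/5*5 = -1)
p(h, A) = h*A**2 (p(h, A) = (A*h)*A = h*A**2)
q = 0 (q = 6 - 2*(2*(-3 + 5) - 1) = 6 - 2*(2*2 - 1) = 6 - 2*(4 - 1) = 6 - 2*3 = 6 - 6 = 0)
sqrt(p(13, -10) + q) + J(-10) = sqrt(13*(-10)**2 + 0) + 1 = sqrt(13*100 + 0) + 1 = sqrt(1300 + 0) + 1 = sqrt(1300) + 1 = 10*sqrt(13) + 1 = 1 + 10*sqrt(13)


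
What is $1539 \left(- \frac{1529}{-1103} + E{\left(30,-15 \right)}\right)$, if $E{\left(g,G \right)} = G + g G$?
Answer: $- \frac{786992274}{1103} \approx -7.135 \cdot 10^{5}$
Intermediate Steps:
$E{\left(g,G \right)} = G + G g$
$1539 \left(- \frac{1529}{-1103} + E{\left(30,-15 \right)}\right) = 1539 \left(- \frac{1529}{-1103} - 15 \left(1 + 30\right)\right) = 1539 \left(\left(-1529\right) \left(- \frac{1}{1103}\right) - 465\right) = 1539 \left(\frac{1529}{1103} - 465\right) = 1539 \left(- \frac{511366}{1103}\right) = - \frac{786992274}{1103}$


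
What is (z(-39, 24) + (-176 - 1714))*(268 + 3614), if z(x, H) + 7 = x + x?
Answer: -7666950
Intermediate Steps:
z(x, H) = -7 + 2*x (z(x, H) = -7 + (x + x) = -7 + 2*x)
(z(-39, 24) + (-176 - 1714))*(268 + 3614) = ((-7 + 2*(-39)) + (-176 - 1714))*(268 + 3614) = ((-7 - 78) - 1890)*3882 = (-85 - 1890)*3882 = -1975*3882 = -7666950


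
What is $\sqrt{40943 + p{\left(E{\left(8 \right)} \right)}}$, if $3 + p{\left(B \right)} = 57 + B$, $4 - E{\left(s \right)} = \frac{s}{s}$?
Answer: $10 \sqrt{410} \approx 202.48$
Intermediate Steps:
$E{\left(s \right)} = 3$ ($E{\left(s \right)} = 4 - \frac{s}{s} = 4 - 1 = 3$)
$p{\left(B \right)} = 54 + B$ ($p{\left(B \right)} = -3 + \left(57 + B\right) = 54 + B$)
$\sqrt{40943 + p{\left(E{\left(8 \right)} \right)}} = \sqrt{40943 + \left(54 + 3\right)} = \sqrt{40943 + 57} = \sqrt{41000} = 10 \sqrt{410}$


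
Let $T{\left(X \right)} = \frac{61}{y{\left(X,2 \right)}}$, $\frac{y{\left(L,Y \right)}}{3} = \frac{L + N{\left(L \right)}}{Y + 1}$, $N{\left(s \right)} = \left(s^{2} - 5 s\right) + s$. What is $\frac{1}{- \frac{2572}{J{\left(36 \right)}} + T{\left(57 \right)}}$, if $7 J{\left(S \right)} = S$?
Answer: $- \frac{3078}{1539281} \approx -0.0019996$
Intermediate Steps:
$N{\left(s \right)} = s^{2} - 4 s$
$J{\left(S \right)} = \frac{S}{7}$
$y{\left(L,Y \right)} = \frac{3 \left(L + L \left(-4 + L\right)\right)}{1 + Y}$ ($y{\left(L,Y \right)} = 3 \frac{L + L \left(-4 + L\right)}{Y + 1} = 3 \frac{L + L \left(-4 + L\right)}{1 + Y} = \frac{3 \left(L + L \left(-4 + L\right)\right)}{1 + Y}$)
$T{\left(X \right)} = \frac{61}{X \left(-3 + X\right)}$ ($T{\left(X \right)} = \frac{61}{3 X \frac{1}{1 + 2} \left(-3 + X\right)} = \frac{61}{3 X \frac{1}{3} \left(-3 + X\right)} = \frac{61}{X \left(-3 + X\right)}$)
$\frac{1}{- \frac{2572}{J{\left(36 \right)}} + T{\left(57 \right)}} = \frac{1}{- \frac{2572}{\frac{1}{7} \cdot 36} + \frac{61}{57 \left(-3 + 57\right)}} = \frac{1}{- \frac{2572}{\frac{36}{7}} + 61 \cdot \frac{1}{57} \cdot \frac{1}{54}} = \frac{1}{\left(-2572\right) \frac{7}{36} + 61 \cdot \frac{1}{57} \cdot \frac{1}{54}} = \frac{1}{- \frac{4501}{9} + \frac{61}{3078}} = \frac{1}{- \frac{1539281}{3078}} = - \frac{3078}{1539281}$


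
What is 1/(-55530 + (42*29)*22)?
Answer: -1/28734 ≈ -3.4802e-5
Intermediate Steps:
1/(-55530 + (42*29)*22) = 1/(-55530 + 1218*22) = 1/(-55530 + 26796) = 1/(-28734) = -1/28734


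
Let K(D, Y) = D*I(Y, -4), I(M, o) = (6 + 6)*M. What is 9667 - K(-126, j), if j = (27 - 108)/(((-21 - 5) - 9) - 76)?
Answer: 398503/37 ≈ 10770.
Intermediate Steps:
I(M, o) = 12*M
j = 27/37 (j = -81/((-26 - 9) - 76) = -81/(-35 - 76) = -81/(-111) = -81*(-1/111) = 27/37 ≈ 0.72973)
K(D, Y) = 12*D*Y (K(D, Y) = D*(12*Y) = 12*D*Y)
9667 - K(-126, j) = 9667 - 12*(-126)*27/37 = 9667 - 1*(-40824/37) = 9667 + 40824/37 = 398503/37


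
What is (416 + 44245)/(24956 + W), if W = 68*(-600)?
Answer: -44661/15844 ≈ -2.8188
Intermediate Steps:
W = -40800
(416 + 44245)/(24956 + W) = (416 + 44245)/(24956 - 40800) = 44661/(-15844) = 44661*(-1/15844) = -44661/15844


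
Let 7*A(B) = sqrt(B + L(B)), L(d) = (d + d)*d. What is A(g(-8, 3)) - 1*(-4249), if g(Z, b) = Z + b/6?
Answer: 4249 + sqrt(105)/7 ≈ 4250.5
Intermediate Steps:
L(d) = 2*d**2 (L(d) = (2*d)*d = 2*d**2)
g(Z, b) = Z + b/6 (g(Z, b) = Z + b*(1/6) = Z + b/6)
A(B) = sqrt(B + 2*B**2)/7
A(g(-8, 3)) - 1*(-4249) = sqrt((-8 + (1/6)*3)*(1 + 2*(-8 + (1/6)*3)))/7 - 1*(-4249) = sqrt((-8 + 1/2)*(1 + 2*(-8 + 1/2)))/7 + 4249 = sqrt(-15*(1 + 2*(-15/2))/2)/7 + 4249 = sqrt(-15*(1 - 15)/2)/7 + 4249 = sqrt(-15/2*(-14))/7 + 4249 = sqrt(105)/7 + 4249 = 4249 + sqrt(105)/7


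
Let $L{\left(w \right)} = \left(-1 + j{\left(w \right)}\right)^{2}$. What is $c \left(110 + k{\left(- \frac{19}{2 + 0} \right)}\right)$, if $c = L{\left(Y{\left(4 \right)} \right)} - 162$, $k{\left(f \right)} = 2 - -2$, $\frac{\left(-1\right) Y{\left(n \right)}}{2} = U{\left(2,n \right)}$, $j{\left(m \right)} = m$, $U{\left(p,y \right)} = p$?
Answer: $-15618$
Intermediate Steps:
$Y{\left(n \right)} = -4$ ($Y{\left(n \right)} = \left(-2\right) 2 = -4$)
$k{\left(f \right)} = 4$ ($k{\left(f \right)} = 2 + 2 = 4$)
$L{\left(w \right)} = \left(-1 + w\right)^{2}$
$c = -137$ ($c = \left(-1 - 4\right)^{2} - 162 = \left(-5\right)^{2} - 162 = 25 - 162 = -137$)
$c \left(110 + k{\left(- \frac{19}{2 + 0} \right)}\right) = - 137 \left(110 + 4\right) = \left(-137\right) 114 = -15618$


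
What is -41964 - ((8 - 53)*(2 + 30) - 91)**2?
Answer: -2385925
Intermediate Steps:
-41964 - ((8 - 53)*(2 + 30) - 91)**2 = -41964 - (-45*32 - 91)**2 = -41964 - (-1440 - 91)**2 = -41964 - 1*(-1531)**2 = -41964 - 1*2343961 = -41964 - 2343961 = -2385925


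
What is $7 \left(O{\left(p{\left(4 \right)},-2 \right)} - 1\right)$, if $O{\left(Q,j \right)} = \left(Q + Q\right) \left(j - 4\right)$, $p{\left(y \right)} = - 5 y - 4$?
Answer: $2009$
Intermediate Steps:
$p{\left(y \right)} = -4 - 5 y$
$O{\left(Q,j \right)} = 2 Q \left(-4 + j\right)$
$7 \left(O{\left(p{\left(4 \right)},-2 \right)} - 1\right) = 7 \left(2 \left(-4 - 20\right) \left(-4 - 2\right) - 1\right) = 7 \left(2 \left(-4 - 20\right) \left(-6\right) - 1\right) = 7 \left(2 \left(-24\right) \left(-6\right) - 1\right) = 7 \left(288 - 1\right) = 7 \cdot 287 = 2009$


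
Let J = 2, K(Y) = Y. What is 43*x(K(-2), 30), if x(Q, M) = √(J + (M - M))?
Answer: 43*√2 ≈ 60.811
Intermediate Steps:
x(Q, M) = √2 (x(Q, M) = √(2 + (M - M)) = √(2 + 0) = √2)
43*x(K(-2), 30) = 43*√2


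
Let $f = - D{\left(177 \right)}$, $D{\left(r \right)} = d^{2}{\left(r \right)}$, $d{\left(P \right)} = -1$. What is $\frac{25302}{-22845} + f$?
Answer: $- \frac{16049}{7615} \approx -2.1076$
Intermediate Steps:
$D{\left(r \right)} = 1$ ($D{\left(r \right)} = \left(-1\right)^{2} = 1$)
$f = -1$ ($f = \left(-1\right) 1 = -1$)
$\frac{25302}{-22845} + f = \frac{25302}{-22845} - 1 = 25302 \left(- \frac{1}{22845}\right) - 1 = - \frac{8434}{7615} - 1 = - \frac{16049}{7615}$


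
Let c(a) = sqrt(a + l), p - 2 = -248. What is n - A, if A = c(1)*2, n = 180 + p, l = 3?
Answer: -70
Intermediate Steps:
p = -246 (p = 2 - 248 = -246)
n = -66 (n = 180 - 246 = -66)
c(a) = sqrt(3 + a) (c(a) = sqrt(a + 3) = sqrt(3 + a))
A = 4 (A = sqrt(3 + 1)*2 = sqrt(4)*2 = 2*2 = 4)
n - A = -66 - 1*4 = -66 - 4 = -70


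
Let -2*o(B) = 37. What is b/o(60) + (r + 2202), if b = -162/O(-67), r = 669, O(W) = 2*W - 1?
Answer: 531123/185 ≈ 2870.9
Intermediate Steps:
o(B) = -37/2 (o(B) = -1/2*37 = -37/2)
O(W) = -1 + 2*W
b = 6/5 (b = -162/(-1 + 2*(-67)) = -162/(-1 - 134) = -162/(-135) = -162*(-1/135) = 6/5 ≈ 1.2000)
b/o(60) + (r + 2202) = 6/(5*(-37/2)) + (669 + 2202) = (6/5)*(-2/37) + 2871 = -12/185 + 2871 = 531123/185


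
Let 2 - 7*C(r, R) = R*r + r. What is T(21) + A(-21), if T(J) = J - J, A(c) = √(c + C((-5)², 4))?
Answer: 3*I*√210/7 ≈ 6.2106*I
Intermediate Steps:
C(r, R) = 2/7 - r/7 - R*r/7 (C(r, R) = 2/7 - (R*r + r)/7 = 2/7 - (r + R*r)/7 = 2/7 + (-r/7 - R*r/7) = 2/7 - r/7 - R*r/7)
A(c) = √(-123/7 + c) (A(c) = √(c + (2/7 - ⅐*(-5)² - ⅐*4*(-5)²)) = √(c + (2/7 - ⅐*25 - ⅐*4*25)) = √(c + (2/7 - 25/7 - 100/7)) = √(c - 123/7) = √(-123/7 + c))
T(J) = 0
T(21) + A(-21) = 0 + √(-861 + 49*(-21))/7 = 0 + √(-861 - 1029)/7 = 0 + √(-1890)/7 = 0 + (3*I*√210)/7 = 0 + 3*I*√210/7 = 3*I*√210/7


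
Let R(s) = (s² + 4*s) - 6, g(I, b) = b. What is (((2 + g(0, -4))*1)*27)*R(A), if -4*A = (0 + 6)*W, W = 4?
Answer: -324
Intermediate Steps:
A = -6 (A = -(0 + 6)*4/4 = -3*4/2 = -¼*24 = -6)
R(s) = -6 + s² + 4*s
(((2 + g(0, -4))*1)*27)*R(A) = (((2 - 4)*1)*27)*(-6 + (-6)² + 4*(-6)) = (-2*1*27)*(-6 + 36 - 24) = -2*27*6 = -54*6 = -324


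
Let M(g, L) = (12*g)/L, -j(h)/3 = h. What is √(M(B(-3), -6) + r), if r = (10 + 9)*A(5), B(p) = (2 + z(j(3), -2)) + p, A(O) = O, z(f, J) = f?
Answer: √115 ≈ 10.724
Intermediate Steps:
j(h) = -3*h
B(p) = -7 + p (B(p) = (2 - 3*3) + p = (2 - 9) + p = -7 + p)
M(g, L) = 12*g/L
r = 95 (r = (10 + 9)*5 = 19*5 = 95)
√(M(B(-3), -6) + r) = √(12*(-7 - 3)/(-6) + 95) = √(12*(-10)*(-⅙) + 95) = √(20 + 95) = √115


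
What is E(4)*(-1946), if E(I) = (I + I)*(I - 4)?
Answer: 0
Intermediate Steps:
E(I) = 2*I*(-4 + I) (E(I) = (2*I)*(-4 + I) = 2*I*(-4 + I))
E(4)*(-1946) = (2*4*(-4 + 4))*(-1946) = (2*4*0)*(-1946) = 0*(-1946) = 0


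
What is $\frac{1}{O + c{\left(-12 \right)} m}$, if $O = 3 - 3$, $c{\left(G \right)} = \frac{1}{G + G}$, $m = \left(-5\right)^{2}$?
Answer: $- \frac{24}{25} \approx -0.96$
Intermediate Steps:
$m = 25$
$c{\left(G \right)} = \frac{1}{2 G}$
$O = 0$ ($O = 3 - 3 = 0$)
$\frac{1}{O + c{\left(-12 \right)} m} = \frac{1}{0 + \frac{1}{2 \left(-12\right)} 25} = \frac{1}{0 + \frac{1}{2} \left(- \frac{1}{12}\right) 25} = \frac{1}{0 - \frac{25}{24}} = \frac{1}{- \frac{25}{24}} = - \frac{24}{25}$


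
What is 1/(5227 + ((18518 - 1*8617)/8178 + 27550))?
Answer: 8178/268060207 ≈ 3.0508e-5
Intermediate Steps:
1/(5227 + ((18518 - 1*8617)/8178 + 27550)) = 1/(5227 + ((18518 - 8617)*(1/8178) + 27550)) = 1/(5227 + (9901*(1/8178) + 27550)) = 1/(5227 + (9901/8178 + 27550)) = 1/(5227 + 225313801/8178) = 1/(268060207/8178) = 8178/268060207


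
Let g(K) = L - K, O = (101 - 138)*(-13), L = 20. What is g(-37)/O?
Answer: 57/481 ≈ 0.11850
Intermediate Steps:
O = 481 (O = -37*(-13) = 481)
g(K) = 20 - K
g(-37)/O = (20 - 1*(-37))/481 = (20 + 37)*(1/481) = 57*(1/481) = 57/481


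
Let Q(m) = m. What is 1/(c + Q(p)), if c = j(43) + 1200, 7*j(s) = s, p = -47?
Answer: 7/8114 ≈ 0.00086271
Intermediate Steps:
j(s) = s/7
c = 8443/7 (c = (1/7)*43 + 1200 = 43/7 + 1200 = 8443/7 ≈ 1206.1)
1/(c + Q(p)) = 1/(8443/7 - 47) = 1/(8114/7) = 7/8114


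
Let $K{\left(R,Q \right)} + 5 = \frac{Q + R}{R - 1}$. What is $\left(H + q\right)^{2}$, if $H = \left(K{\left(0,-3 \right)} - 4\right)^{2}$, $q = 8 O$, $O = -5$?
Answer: $16$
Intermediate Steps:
$q = -40$ ($q = 8 \left(-5\right) = -40$)
$K{\left(R,Q \right)} = -5 + \frac{Q + R}{-1 + R}$ ($K{\left(R,Q \right)} = -5 + \frac{Q + R}{R - 1} = -5 + \frac{Q + R}{-1 + R}$)
$H = 36$ ($H = \left(\frac{5 - 3 - 0}{-1 + 0} - 4\right)^{2} = \left(\frac{5 - 3 + 0}{-1} - 4\right)^{2} = \left(\left(-1\right) 2 - 4\right)^{2} = \left(-2 - 4\right)^{2} = \left(-6\right)^{2} = 36$)
$\left(H + q\right)^{2} = \left(36 - 40\right)^{2} = \left(-4\right)^{2} = 16$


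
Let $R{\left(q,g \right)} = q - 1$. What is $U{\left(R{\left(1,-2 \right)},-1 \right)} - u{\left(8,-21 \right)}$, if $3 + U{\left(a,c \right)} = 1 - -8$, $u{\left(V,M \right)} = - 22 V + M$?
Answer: $203$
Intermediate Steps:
$u{\left(V,M \right)} = M - 22 V$
$R{\left(q,g \right)} = -1 + q$ ($R{\left(q,g \right)} = q - 1 = -1 + q$)
$U{\left(a,c \right)} = 6$ ($U{\left(a,c \right)} = -3 + \left(1 - -8\right) = -3 + \left(1 + 8\right) = -3 + 9 = 6$)
$U{\left(R{\left(1,-2 \right)},-1 \right)} - u{\left(8,-21 \right)} = 6 - \left(-21 - 176\right) = 6 - -197 = 6 + 197 = 203$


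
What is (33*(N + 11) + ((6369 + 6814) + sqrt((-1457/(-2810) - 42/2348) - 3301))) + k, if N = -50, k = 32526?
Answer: 44422 + I*sqrt(2244959480450130)/824735 ≈ 44422.0 + 57.45*I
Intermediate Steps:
(33*(N + 11) + ((6369 + 6814) + sqrt((-1457/(-2810) - 42/2348) - 3301))) + k = (33*(-50 + 11) + ((6369 + 6814) + sqrt((-1457/(-2810) - 42/2348) - 3301))) + 32526 = (33*(-39) + (13183 + sqrt((-1457*(-1/2810) - 42*1/2348) - 3301))) + 32526 = (-1287 + (13183 + sqrt((1457/2810 - 21/1174) - 3301))) + 32526 = (-1287 + (13183 + sqrt(412877/824735 - 3301))) + 32526 = (-1287 + (13183 + sqrt(-2722037358/824735))) + 32526 = (-1287 + (13183 + I*sqrt(2244959480450130)/824735)) + 32526 = (11896 + I*sqrt(2244959480450130)/824735) + 32526 = 44422 + I*sqrt(2244959480450130)/824735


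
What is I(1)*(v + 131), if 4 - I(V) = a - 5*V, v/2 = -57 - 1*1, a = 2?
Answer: 105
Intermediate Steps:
v = -116 (v = 2*(-57 - 1*1) = 2*(-57 - 1) = 2*(-58) = -116)
I(V) = 2 + 5*V (I(V) = 4 - (2 - 5*V) = 4 + (-2 + 5*V) = 2 + 5*V)
I(1)*(v + 131) = (2 + 5*1)*(-116 + 131) = (2 + 5)*15 = 7*15 = 105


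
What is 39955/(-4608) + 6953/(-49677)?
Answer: -672294653/76303872 ≈ -8.8108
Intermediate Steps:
39955/(-4608) + 6953/(-49677) = 39955*(-1/4608) + 6953*(-1/49677) = -39955/4608 - 6953/49677 = -672294653/76303872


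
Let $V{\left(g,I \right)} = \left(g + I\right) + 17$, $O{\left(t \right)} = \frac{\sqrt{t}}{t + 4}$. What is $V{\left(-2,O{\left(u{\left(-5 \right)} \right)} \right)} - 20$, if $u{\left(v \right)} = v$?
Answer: $-5 - i \sqrt{5} \approx -5.0 - 2.2361 i$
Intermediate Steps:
$O{\left(t \right)} = \frac{\sqrt{t}}{4 + t}$
$V{\left(g,I \right)} = 17 + I + g$ ($V{\left(g,I \right)} = \left(I + g\right) + 17 = 17 + I + g$)
$V{\left(-2,O{\left(u{\left(-5 \right)} \right)} \right)} - 20 = \left(17 + \frac{\sqrt{-5}}{4 - 5} - 2\right) - 20 = \left(17 + \frac{i \sqrt{5}}{-1} - 2\right) - 20 = \left(17 + i \sqrt{5} \left(-1\right) - 2\right) - 20 = \left(17 - i \sqrt{5} - 2\right) - 20 = \left(15 - i \sqrt{5}\right) - 20 = -5 - i \sqrt{5}$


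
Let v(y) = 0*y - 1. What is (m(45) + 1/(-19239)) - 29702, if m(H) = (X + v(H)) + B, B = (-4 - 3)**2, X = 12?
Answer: -570282439/19239 ≈ -29642.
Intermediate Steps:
B = 49 (B = (-7)**2 = 49)
v(y) = -1 (v(y) = 0 - 1 = -1)
m(H) = 60 (m(H) = (12 - 1) + 49 = 11 + 49 = 60)
(m(45) + 1/(-19239)) - 29702 = (60 + 1/(-19239)) - 29702 = (60 - 1/19239) - 29702 = 1154339/19239 - 29702 = -570282439/19239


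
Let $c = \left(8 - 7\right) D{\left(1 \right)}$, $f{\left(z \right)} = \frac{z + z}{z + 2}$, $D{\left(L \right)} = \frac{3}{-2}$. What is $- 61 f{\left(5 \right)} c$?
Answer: $\frac{915}{7} \approx 130.71$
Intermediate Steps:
$D{\left(L \right)} = - \frac{3}{2}$ ($D{\left(L \right)} = 3 \left(- \frac{1}{2}\right) = - \frac{3}{2}$)
$f{\left(z \right)} = \frac{2 z}{2 + z}$
$c = - \frac{3}{2}$ ($c = \left(8 - 7\right) \left(- \frac{3}{2}\right) = 1 \left(- \frac{3}{2}\right) = - \frac{3}{2} \approx -1.5$)
$- 61 f{\left(5 \right)} c = - 61 \cdot 2 \cdot 5 \frac{1}{2 + 5} \left(- \frac{3}{2}\right) = - 61 \cdot 2 \cdot 5 \cdot \frac{1}{7} \left(- \frac{3}{2}\right) = \left(-61\right) \frac{10}{7} \left(- \frac{3}{2}\right) = \left(- \frac{610}{7}\right) \left(- \frac{3}{2}\right) = \frac{915}{7}$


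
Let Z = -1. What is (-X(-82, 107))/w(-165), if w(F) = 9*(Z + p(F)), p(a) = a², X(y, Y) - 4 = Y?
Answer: -37/81672 ≈ -0.00045303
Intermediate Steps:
X(y, Y) = 4 + Y
w(F) = -9 + 9*F² (w(F) = 9*(-1 + F²) = -9 + 9*F²)
(-X(-82, 107))/w(-165) = (-(4 + 107))/(-9 + 9*(-165)²) = (-1*111)/(-9 + 9*27225) = -111/(-9 + 245025) = -111/245016 = -111*1/245016 = -37/81672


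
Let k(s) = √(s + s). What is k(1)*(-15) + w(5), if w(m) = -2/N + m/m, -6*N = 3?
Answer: 5 - 15*√2 ≈ -16.213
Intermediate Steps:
N = -½ (N = -⅙*3 = -½ ≈ -0.50000)
w(m) = 5 (w(m) = -2/(-½) + m/m = -2*(-2) + 1 = 4 + 1 = 5)
k(s) = √2*√s (k(s) = √(2*s) = √2*√s)
k(1)*(-15) + w(5) = (√2*√1)*(-15) + 5 = (√2*1)*(-15) + 5 = √2*(-15) + 5 = -15*√2 + 5 = 5 - 15*√2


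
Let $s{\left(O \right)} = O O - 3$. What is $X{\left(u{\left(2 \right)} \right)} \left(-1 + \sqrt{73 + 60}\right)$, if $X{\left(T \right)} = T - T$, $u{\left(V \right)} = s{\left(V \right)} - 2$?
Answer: $0$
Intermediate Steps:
$s{\left(O \right)} = -3 + O^{2}$ ($s{\left(O \right)} = O^{2} - 3 = -3 + O^{2}$)
$u{\left(V \right)} = -5 + V^{2}$ ($u{\left(V \right)} = \left(-3 + V^{2}\right) - 2 = -5 + V^{2}$)
$X{\left(T \right)} = 0$
$X{\left(u{\left(2 \right)} \right)} \left(-1 + \sqrt{73 + 60}\right) = 0 \left(-1 + \sqrt{73 + 60}\right) = 0 \left(-1 + \sqrt{133}\right) = 0$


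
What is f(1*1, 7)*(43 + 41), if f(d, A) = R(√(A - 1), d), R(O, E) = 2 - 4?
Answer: -168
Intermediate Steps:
R(O, E) = -2
f(d, A) = -2
f(1*1, 7)*(43 + 41) = -2*(43 + 41) = -2*84 = -168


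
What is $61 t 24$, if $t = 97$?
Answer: $142008$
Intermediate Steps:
$61 t 24 = 61 \cdot 97 \cdot 24 = 5917 \cdot 24 = 142008$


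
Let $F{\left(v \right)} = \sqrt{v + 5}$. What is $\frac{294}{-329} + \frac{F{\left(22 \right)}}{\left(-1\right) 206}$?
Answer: $- \frac{42}{47} - \frac{3 \sqrt{3}}{206} \approx -0.91884$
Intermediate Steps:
$F{\left(v \right)} = \sqrt{5 + v}$
$\frac{294}{-329} + \frac{F{\left(22 \right)}}{\left(-1\right) 206} = \frac{294}{-329} + \frac{\sqrt{5 + 22}}{\left(-1\right) 206} = 294 \left(- \frac{1}{329}\right) + \frac{\sqrt{27}}{-206} = - \frac{42}{47} + 3 \sqrt{3} \left(- \frac{1}{206}\right) = - \frac{42}{47} - \frac{3 \sqrt{3}}{206}$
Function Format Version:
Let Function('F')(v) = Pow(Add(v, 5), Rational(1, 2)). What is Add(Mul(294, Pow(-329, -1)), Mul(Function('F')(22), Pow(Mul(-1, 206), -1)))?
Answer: Add(Rational(-42, 47), Mul(Rational(-3, 206), Pow(3, Rational(1, 2)))) ≈ -0.91884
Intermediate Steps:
Function('F')(v) = Pow(Add(5, v), Rational(1, 2))
Add(Mul(294, Pow(-329, -1)), Mul(Function('F')(22), Pow(Mul(-1, 206), -1))) = Add(Mul(294, Pow(-329, -1)), Mul(Pow(Add(5, 22), Rational(1, 2)), Pow(Mul(-1, 206), -1))) = Add(Mul(294, Rational(-1, 329)), Mul(Pow(27, Rational(1, 2)), Pow(-206, -1))) = Add(Rational(-42, 47), Mul(Mul(3, Pow(3, Rational(1, 2))), Rational(-1, 206))) = Add(Rational(-42, 47), Mul(Rational(-3, 206), Pow(3, Rational(1, 2))))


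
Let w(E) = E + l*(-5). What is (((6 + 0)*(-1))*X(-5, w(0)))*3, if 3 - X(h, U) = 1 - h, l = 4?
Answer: 54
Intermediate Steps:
w(E) = -20 + E (w(E) = E + 4*(-5) = E - 20 = -20 + E)
X(h, U) = 2 + h (X(h, U) = 3 - (1 - h) = 3 + (-1 + h) = 2 + h)
(((6 + 0)*(-1))*X(-5, w(0)))*3 = (((6 + 0)*(-1))*(2 - 5))*3 = ((6*(-1))*(-3))*3 = -6*(-3)*3 = 18*3 = 54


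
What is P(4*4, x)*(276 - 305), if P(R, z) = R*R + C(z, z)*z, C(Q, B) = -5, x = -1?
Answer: -7569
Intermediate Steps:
P(R, z) = R**2 - 5*z (P(R, z) = R*R - 5*z = R**2 - 5*z)
P(4*4, x)*(276 - 305) = ((4*4)**2 - 5*(-1))*(276 - 305) = (16**2 + 5)*(-29) = (256 + 5)*(-29) = 261*(-29) = -7569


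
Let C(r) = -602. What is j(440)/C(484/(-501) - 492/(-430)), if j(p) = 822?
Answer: -411/301 ≈ -1.3654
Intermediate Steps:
j(440)/C(484/(-501) - 492/(-430)) = 822/(-602) = 822*(-1/602) = -411/301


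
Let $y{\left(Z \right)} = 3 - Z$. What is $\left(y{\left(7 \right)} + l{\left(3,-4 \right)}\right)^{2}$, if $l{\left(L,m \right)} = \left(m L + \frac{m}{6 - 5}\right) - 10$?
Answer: $900$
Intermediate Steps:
$l{\left(L,m \right)} = -10 + m + L m$ ($l{\left(L,m \right)} = \left(L m + \frac{m}{1}\right) - 10 = \left(L m + 1 m\right) - 10 = \left(L m + m\right) - 10 = \left(m + L m\right) - 10 = -10 + m + L m$)
$\left(y{\left(7 \right)} + l{\left(3,-4 \right)}\right)^{2} = \left(\left(3 - 7\right) - 26\right)^{2} = \left(-4 - 26\right)^{2} = \left(-30\right)^{2} = 900$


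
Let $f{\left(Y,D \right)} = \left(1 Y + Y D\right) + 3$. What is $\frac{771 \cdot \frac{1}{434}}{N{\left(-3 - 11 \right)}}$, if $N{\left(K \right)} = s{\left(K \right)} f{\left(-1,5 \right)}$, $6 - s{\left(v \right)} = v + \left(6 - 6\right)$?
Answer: $- \frac{257}{8680} \approx -0.029608$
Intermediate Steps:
$s{\left(v \right)} = 6 - v$ ($s{\left(v \right)} = 6 - \left(v + \left(6 - 6\right)\right) = 6 - \left(v + 0\right) = 6 - v$)
$f{\left(Y,D \right)} = 3 + Y + D Y$ ($f{\left(Y,D \right)} = \left(Y + D Y\right) + 3 = 3 + Y + D Y$)
$N{\left(K \right)} = -18 + 3 K$ ($N{\left(K \right)} = \left(6 - K\right) \left(3 - 1 + 5 \left(-1\right)\right) = \left(6 - K\right) \left(3 - 1 - 5\right) = \left(6 - K\right) \left(-3\right) = -18 + 3 K$)
$\frac{771 \cdot \frac{1}{434}}{N{\left(-3 - 11 \right)}} = \frac{771 \cdot \frac{1}{434}}{-18 + 3 \left(-3 - 11\right)} = \frac{771}{434 \left(-18 + 3 \left(-14\right)\right)} = \frac{771}{434 \left(-18 - 42\right)} = \frac{771}{434 \left(-60\right)} = \frac{771}{434} \left(- \frac{1}{60}\right) = - \frac{257}{8680}$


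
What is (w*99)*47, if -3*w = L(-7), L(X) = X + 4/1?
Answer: 4653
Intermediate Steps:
L(X) = 4 + X (L(X) = X + 4*1 = X + 4 = 4 + X)
w = 1 (w = -(4 - 7)/3 = -1/3*(-3) = 1)
(w*99)*47 = (1*99)*47 = 99*47 = 4653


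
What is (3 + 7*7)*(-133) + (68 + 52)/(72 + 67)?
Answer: -961204/139 ≈ -6915.1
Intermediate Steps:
(3 + 7*7)*(-133) + (68 + 52)/(72 + 67) = (3 + 49)*(-133) + 120/139 = 52*(-133) + 120*(1/139) = -6916 + 120/139 = -961204/139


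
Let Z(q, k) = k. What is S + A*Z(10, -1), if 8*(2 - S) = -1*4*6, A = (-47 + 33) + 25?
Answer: -6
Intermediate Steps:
A = 11 (A = -14 + 25 = 11)
S = 5 (S = 2 - (-1*4)*6/8 = 2 - (-1)*6/2 = 2 - ⅛*(-24) = 2 + 3 = 5)
S + A*Z(10, -1) = 5 + 11*(-1) = 5 - 11 = -6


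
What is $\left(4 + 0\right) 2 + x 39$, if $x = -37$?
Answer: $-1435$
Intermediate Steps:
$\left(4 + 0\right) 2 + x 39 = \left(4 + 0\right) 2 - 1443 = 4 \cdot 2 - 1443 = 8 - 1443 = -1435$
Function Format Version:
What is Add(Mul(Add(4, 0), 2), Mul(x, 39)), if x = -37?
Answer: -1435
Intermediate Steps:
Add(Mul(Add(4, 0), 2), Mul(x, 39)) = Add(Mul(Add(4, 0), 2), Mul(-37, 39)) = Add(Mul(4, 2), -1443) = Add(8, -1443) = -1435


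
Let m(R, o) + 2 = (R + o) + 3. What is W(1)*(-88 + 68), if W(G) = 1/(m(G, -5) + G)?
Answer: 10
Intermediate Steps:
m(R, o) = 1 + R + o (m(R, o) = -2 + ((R + o) + 3) = -2 + (3 + R + o) = 1 + R + o)
W(G) = 1/(-4 + 2*G) (W(G) = 1/((1 + G - 5) + G) = 1/((-4 + G) + G) = 1/(-4 + 2*G))
W(1)*(-88 + 68) = (1/(2*(-2 + 1)))*(-88 + 68) = ((½)/(-1))*(-20) = ((½)*(-1))*(-20) = -½*(-20) = 10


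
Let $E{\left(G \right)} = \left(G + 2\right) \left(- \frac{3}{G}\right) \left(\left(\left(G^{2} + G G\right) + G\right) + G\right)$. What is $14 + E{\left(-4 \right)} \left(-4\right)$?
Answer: $158$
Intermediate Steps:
$E{\left(G \right)} = - \frac{3 \left(2 + G\right) \left(2 G + 2 G^{2}\right)}{G}$ ($E{\left(G \right)} = \left(2 + G\right) \left(- \frac{3}{G}\right) \left(\left(\left(G^{2} + G^{2}\right) + G\right) + G\right) = - \frac{3 \left(2 + G\right)}{G} \left(\left(2 G^{2} + G\right) + G\right) = - \frac{3 \left(2 + G\right)}{G} \left(\left(G + 2 G^{2}\right) + G\right) = - \frac{3 \left(2 + G\right)}{G} \left(2 G + 2 G^{2}\right) = - \frac{3 \left(2 + G\right) \left(2 G + 2 G^{2}\right)}{G}$)
$14 + E{\left(-4 \right)} \left(-4\right) = 14 + \left(-12 - -72 - 6 \left(-4\right)^{2}\right) \left(-4\right) = 14 + \left(-12 + 72 - 96\right) \left(-4\right) = 14 - -144 = 14 + 144 = 158$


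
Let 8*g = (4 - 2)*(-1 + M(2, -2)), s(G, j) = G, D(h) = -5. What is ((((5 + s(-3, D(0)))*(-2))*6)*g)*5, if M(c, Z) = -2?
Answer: 90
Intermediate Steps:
g = -¾ (g = ((4 - 2)*(-1 - 2))/8 = (2*(-3))/8 = (⅛)*(-6) = -¾ ≈ -0.75000)
((((5 + s(-3, D(0)))*(-2))*6)*g)*5 = ((((5 - 3)*(-2))*6)*(-¾))*5 = (((2*(-2))*6)*(-¾))*5 = (-4*6*(-¾))*5 = -24*(-¾)*5 = 18*5 = 90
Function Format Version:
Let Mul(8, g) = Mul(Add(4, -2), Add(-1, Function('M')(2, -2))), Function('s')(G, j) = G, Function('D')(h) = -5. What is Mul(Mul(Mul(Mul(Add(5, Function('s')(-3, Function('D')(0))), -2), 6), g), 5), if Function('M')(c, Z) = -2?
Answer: 90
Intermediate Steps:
g = Rational(-3, 4) (g = Mul(Rational(1, 8), Mul(Add(4, -2), Add(-1, -2))) = Mul(Rational(1, 8), Mul(2, -3)) = Mul(Rational(1, 8), -6) = Rational(-3, 4) ≈ -0.75000)
Mul(Mul(Mul(Mul(Add(5, Function('s')(-3, Function('D')(0))), -2), 6), g), 5) = Mul(Mul(Mul(Mul(Add(5, -3), -2), 6), Rational(-3, 4)), 5) = Mul(Mul(Mul(Mul(2, -2), 6), Rational(-3, 4)), 5) = Mul(Mul(Mul(-4, 6), Rational(-3, 4)), 5) = Mul(Mul(-24, Rational(-3, 4)), 5) = Mul(18, 5) = 90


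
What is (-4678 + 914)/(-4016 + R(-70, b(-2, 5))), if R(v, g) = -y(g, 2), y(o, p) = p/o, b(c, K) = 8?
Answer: 15056/16065 ≈ 0.93719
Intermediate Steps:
R(v, g) = -2/g
(-4678 + 914)/(-4016 + R(-70, b(-2, 5))) = (-4678 + 914)/(-4016 - 2/8) = -3764/(-4016 - 2*⅛) = -3764/(-4016 - ¼) = -3764/(-16065/4) = -3764*(-4/16065) = 15056/16065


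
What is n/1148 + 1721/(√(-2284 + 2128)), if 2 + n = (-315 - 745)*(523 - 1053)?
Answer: 280899/574 - 1721*I*√39/78 ≈ 489.37 - 137.79*I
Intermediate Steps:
n = 561798 (n = -2 + (-315 - 745)*(523 - 1053) = -2 - 1060*(-530) = -2 + 561800 = 561798)
n/1148 + 1721/(√(-2284 + 2128)) = 561798/1148 + 1721/(√(-2284 + 2128)) = 561798*(1/1148) + 1721/(√(-156)) = 280899/574 + 1721/((2*I*√39)) = 280899/574 + 1721*(-I*√39/78) = 280899/574 - 1721*I*√39/78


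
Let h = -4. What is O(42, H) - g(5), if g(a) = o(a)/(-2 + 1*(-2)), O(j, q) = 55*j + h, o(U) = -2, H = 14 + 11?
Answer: 4611/2 ≈ 2305.5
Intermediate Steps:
H = 25
O(j, q) = -4 + 55*j (O(j, q) = 55*j - 4 = -4 + 55*j)
g(a) = 1/2 (g(a) = -2/(-2 + 1*(-2)) = -2/(-2 - 2) = -2/(-4) = -2*(-1/4) = 1/2)
O(42, H) - g(5) = (-4 + 55*42) - 1*1/2 = (-4 + 2310) - 1/2 = 2306 - 1/2 = 4611/2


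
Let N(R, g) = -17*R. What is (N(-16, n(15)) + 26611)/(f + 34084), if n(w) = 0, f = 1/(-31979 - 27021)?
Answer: 1586097000/2010955999 ≈ 0.78873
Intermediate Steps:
f = -1/59000 (f = 1/(-59000) = -1/59000 ≈ -1.6949e-5)
(N(-16, n(15)) + 26611)/(f + 34084) = (-17*(-16) + 26611)/(-1/59000 + 34084) = (272 + 26611)/(2010955999/59000) = 26883*(59000/2010955999) = 1586097000/2010955999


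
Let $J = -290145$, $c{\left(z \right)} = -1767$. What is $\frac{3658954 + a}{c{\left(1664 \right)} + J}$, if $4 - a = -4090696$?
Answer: $- \frac{1291609}{48652} \approx -26.548$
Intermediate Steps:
$a = 4090700$ ($a = 4 - -4090696 = 4 + 4090696 = 4090700$)
$\frac{3658954 + a}{c{\left(1664 \right)} + J} = \frac{3658954 + 4090700}{-1767 - 290145} = \frac{7749654}{-291912} = 7749654 \left(- \frac{1}{291912}\right) = - \frac{1291609}{48652}$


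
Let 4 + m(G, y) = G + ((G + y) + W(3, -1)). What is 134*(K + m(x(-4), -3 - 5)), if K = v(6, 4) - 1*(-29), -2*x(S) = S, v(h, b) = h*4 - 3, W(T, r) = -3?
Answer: 5226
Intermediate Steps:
v(h, b) = -3 + 4*h (v(h, b) = 4*h - 3 = -3 + 4*h)
x(S) = -S/2
K = 50 (K = (-3 + 4*6) - 1*(-29) = (-3 + 24) + 29 = 21 + 29 = 50)
m(G, y) = -7 + y + 2*G (m(G, y) = -4 + (G + ((G + y) - 3)) = -4 + (G + (-3 + G + y)) = -4 + (-3 + y + 2*G) = -7 + y + 2*G)
134*(K + m(x(-4), -3 - 5)) = 134*(50 + (-7 + (-3 - 5) + 2*(-½*(-4)))) = 134*(50 + (-7 - 8 + 2*2)) = 134*(50 + (-7 - 8 + 4)) = 134*(50 - 11) = 134*39 = 5226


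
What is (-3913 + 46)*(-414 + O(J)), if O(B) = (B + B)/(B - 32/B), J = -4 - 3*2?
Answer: 27022596/17 ≈ 1.5896e+6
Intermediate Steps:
J = -10 (J = -4 - 6 = -10)
O(B) = 2*B/(B - 32/B) (O(B) = (2*B)/(B - 32/B) = 2*B/(B - 32/B))
(-3913 + 46)*(-414 + O(J)) = (-3913 + 46)*(-414 + 2*(-10)²/(-32 + (-10)²)) = -3867*(-414 + 2*100/(-32 + 100)) = -3867*(-414 + 2*100/68) = -3867*(-414 + 2*100*(1/68)) = -3867*(-414 + 50/17) = -3867*(-6988/17) = 27022596/17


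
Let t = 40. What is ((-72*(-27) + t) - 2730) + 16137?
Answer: 15391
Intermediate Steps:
((-72*(-27) + t) - 2730) + 16137 = ((-72*(-27) + 40) - 2730) + 16137 = ((1944 + 40) - 2730) + 16137 = (1984 - 2730) + 16137 = -746 + 16137 = 15391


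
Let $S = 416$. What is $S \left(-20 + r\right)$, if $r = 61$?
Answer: $17056$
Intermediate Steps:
$S \left(-20 + r\right) = 416 \left(-20 + 61\right) = 416 \cdot 41 = 17056$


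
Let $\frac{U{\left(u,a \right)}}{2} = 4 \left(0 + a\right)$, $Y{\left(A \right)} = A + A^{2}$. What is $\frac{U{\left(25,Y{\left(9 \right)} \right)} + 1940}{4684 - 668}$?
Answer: $\frac{665}{1004} \approx 0.66235$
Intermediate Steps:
$U{\left(u,a \right)} = 8 a$ ($U{\left(u,a \right)} = 2 \cdot 4 \left(0 + a\right) = 2 \cdot 4 a = 8 a$)
$\frac{U{\left(25,Y{\left(9 \right)} \right)} + 1940}{4684 - 668} = \frac{8 \cdot 9 \left(1 + 9\right) + 1940}{4684 - 668} = \frac{8 \cdot 9 \cdot 10 + 1940}{4016} = \left(8 \cdot 90 + 1940\right) \frac{1}{4016} = \left(720 + 1940\right) \frac{1}{4016} = 2660 \cdot \frac{1}{4016} = \frac{665}{1004}$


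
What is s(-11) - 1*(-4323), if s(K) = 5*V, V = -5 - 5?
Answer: 4273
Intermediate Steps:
V = -10
s(K) = -50 (s(K) = 5*(-10) = -50)
s(-11) - 1*(-4323) = -50 - 1*(-4323) = -50 + 4323 = 4273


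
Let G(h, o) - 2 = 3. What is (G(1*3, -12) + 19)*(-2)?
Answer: -48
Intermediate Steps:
G(h, o) = 5 (G(h, o) = 2 + 3 = 5)
(G(1*3, -12) + 19)*(-2) = (5 + 19)*(-2) = 24*(-2) = -48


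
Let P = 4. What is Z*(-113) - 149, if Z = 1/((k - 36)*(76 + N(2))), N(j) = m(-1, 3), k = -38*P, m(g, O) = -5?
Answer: -1988739/13348 ≈ -148.99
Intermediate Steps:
k = -152 (k = -38*4 = -152)
N(j) = -5
Z = -1/13348 (Z = 1/((-152 - 36)*(76 - 5)) = 1/(-188*71) = 1/(-13348) = -1/13348 ≈ -7.4918e-5)
Z*(-113) - 149 = -1/13348*(-113) - 149 = 113/13348 - 149 = -1988739/13348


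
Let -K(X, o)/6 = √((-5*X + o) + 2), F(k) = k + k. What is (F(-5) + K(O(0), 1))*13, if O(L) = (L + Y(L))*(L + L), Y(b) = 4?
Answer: -130 - 78*√3 ≈ -265.10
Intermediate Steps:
O(L) = 2*L*(4 + L) (O(L) = (L + 4)*(L + L) = (4 + L)*(2*L) = 2*L*(4 + L))
F(k) = 2*k
K(X, o) = -6*√(2 + o - 5*X) (K(X, o) = -6*√((-5*X + o) + 2) = -6*√((o - 5*X) + 2) = -6*√(2 + o - 5*X))
(F(-5) + K(O(0), 1))*13 = (2*(-5) - 6*√(2 + 1 - 10*0*(4 + 0)))*13 = (-10 - 6*√(2 + 1 - 10*0*4))*13 = (-10 - 6*√(2 + 1 - 5*0))*13 = (-10 - 6*√(2 + 1 + 0))*13 = (-10 - 6*√3)*13 = -130 - 78*√3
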